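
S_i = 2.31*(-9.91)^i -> [2.31, -22.89, 226.86, -2248.19, 22279.56]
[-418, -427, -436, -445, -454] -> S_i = -418 + -9*i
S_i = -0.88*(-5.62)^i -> [-0.88, 4.95, -27.79, 156.2, -877.87]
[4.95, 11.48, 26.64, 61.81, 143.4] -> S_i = 4.95*2.32^i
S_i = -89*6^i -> [-89, -534, -3204, -19224, -115344]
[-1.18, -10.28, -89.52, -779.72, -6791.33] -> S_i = -1.18*8.71^i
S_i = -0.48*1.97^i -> [-0.48, -0.95, -1.86, -3.67, -7.23]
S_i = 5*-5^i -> [5, -25, 125, -625, 3125]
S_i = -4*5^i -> [-4, -20, -100, -500, -2500]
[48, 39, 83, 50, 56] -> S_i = Random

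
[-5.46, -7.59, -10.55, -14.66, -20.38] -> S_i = -5.46*1.39^i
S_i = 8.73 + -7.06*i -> [8.73, 1.67, -5.39, -12.45, -19.51]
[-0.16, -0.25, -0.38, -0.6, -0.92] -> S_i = -0.16*1.55^i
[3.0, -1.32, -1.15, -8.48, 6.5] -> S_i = Random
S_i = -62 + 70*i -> [-62, 8, 78, 148, 218]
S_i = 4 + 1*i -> [4, 5, 6, 7, 8]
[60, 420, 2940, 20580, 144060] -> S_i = 60*7^i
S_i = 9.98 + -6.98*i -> [9.98, 3.0, -3.98, -10.96, -17.94]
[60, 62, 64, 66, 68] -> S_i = 60 + 2*i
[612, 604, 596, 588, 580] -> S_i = 612 + -8*i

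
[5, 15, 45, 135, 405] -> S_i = 5*3^i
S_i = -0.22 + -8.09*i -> [-0.22, -8.31, -16.4, -24.49, -32.58]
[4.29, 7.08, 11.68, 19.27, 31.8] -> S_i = 4.29*1.65^i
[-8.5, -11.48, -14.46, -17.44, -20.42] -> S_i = -8.50 + -2.98*i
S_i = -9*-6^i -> [-9, 54, -324, 1944, -11664]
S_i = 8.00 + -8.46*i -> [8.0, -0.46, -8.92, -17.38, -25.84]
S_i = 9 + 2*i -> [9, 11, 13, 15, 17]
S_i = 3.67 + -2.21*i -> [3.67, 1.46, -0.75, -2.96, -5.17]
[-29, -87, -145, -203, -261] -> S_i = -29 + -58*i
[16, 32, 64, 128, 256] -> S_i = 16*2^i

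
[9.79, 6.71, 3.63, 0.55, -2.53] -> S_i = 9.79 + -3.08*i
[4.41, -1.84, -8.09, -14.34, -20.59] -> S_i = 4.41 + -6.25*i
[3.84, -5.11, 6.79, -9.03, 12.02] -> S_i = 3.84*(-1.33)^i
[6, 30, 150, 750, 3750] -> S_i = 6*5^i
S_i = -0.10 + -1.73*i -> [-0.1, -1.83, -3.56, -5.29, -7.02]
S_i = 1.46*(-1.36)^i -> [1.46, -1.99, 2.7, -3.67, 4.99]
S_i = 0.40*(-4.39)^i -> [0.4, -1.76, 7.71, -33.84, 148.57]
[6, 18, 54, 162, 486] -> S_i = 6*3^i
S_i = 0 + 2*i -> [0, 2, 4, 6, 8]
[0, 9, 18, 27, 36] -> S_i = 0 + 9*i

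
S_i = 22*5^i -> [22, 110, 550, 2750, 13750]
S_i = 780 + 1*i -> [780, 781, 782, 783, 784]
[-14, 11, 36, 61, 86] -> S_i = -14 + 25*i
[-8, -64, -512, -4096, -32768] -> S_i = -8*8^i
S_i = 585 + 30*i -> [585, 615, 645, 675, 705]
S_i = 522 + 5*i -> [522, 527, 532, 537, 542]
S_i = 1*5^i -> [1, 5, 25, 125, 625]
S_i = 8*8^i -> [8, 64, 512, 4096, 32768]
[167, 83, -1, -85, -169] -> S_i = 167 + -84*i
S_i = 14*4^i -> [14, 56, 224, 896, 3584]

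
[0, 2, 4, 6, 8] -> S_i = 0 + 2*i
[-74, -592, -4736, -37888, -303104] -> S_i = -74*8^i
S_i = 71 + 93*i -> [71, 164, 257, 350, 443]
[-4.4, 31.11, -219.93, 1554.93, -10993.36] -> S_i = -4.40*(-7.07)^i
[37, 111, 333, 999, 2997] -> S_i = 37*3^i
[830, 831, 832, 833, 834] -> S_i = 830 + 1*i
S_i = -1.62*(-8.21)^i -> [-1.62, 13.3, -109.19, 896.49, -7360.17]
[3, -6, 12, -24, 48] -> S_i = 3*-2^i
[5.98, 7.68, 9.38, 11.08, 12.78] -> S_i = 5.98 + 1.70*i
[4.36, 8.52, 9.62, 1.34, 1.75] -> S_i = Random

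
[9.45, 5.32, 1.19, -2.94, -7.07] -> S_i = 9.45 + -4.13*i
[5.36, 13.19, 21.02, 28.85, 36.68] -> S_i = 5.36 + 7.83*i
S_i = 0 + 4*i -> [0, 4, 8, 12, 16]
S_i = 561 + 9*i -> [561, 570, 579, 588, 597]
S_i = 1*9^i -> [1, 9, 81, 729, 6561]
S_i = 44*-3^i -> [44, -132, 396, -1188, 3564]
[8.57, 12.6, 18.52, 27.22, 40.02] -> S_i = 8.57*1.47^i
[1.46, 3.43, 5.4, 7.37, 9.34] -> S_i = 1.46 + 1.97*i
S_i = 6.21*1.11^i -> [6.21, 6.89, 7.65, 8.49, 9.43]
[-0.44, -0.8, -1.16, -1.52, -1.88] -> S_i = -0.44 + -0.36*i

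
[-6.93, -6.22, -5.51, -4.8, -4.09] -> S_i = -6.93 + 0.71*i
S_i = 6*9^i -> [6, 54, 486, 4374, 39366]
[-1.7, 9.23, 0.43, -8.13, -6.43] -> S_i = Random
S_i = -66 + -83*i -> [-66, -149, -232, -315, -398]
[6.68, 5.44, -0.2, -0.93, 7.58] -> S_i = Random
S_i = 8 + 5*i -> [8, 13, 18, 23, 28]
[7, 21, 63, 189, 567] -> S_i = 7*3^i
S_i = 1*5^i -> [1, 5, 25, 125, 625]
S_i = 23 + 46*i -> [23, 69, 115, 161, 207]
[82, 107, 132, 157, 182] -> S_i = 82 + 25*i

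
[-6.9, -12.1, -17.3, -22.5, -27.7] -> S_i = -6.90 + -5.20*i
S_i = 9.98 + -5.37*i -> [9.98, 4.61, -0.76, -6.13, -11.5]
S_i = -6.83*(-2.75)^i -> [-6.83, 18.78, -51.65, 142.04, -390.62]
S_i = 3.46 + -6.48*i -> [3.46, -3.02, -9.5, -15.98, -22.46]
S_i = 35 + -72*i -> [35, -37, -109, -181, -253]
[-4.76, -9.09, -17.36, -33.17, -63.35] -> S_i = -4.76*1.91^i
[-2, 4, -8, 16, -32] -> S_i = -2*-2^i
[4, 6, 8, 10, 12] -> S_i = 4 + 2*i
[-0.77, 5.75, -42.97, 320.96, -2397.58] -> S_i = -0.77*(-7.47)^i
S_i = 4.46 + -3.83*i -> [4.46, 0.63, -3.2, -7.03, -10.86]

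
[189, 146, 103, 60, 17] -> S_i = 189 + -43*i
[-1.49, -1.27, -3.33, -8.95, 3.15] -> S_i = Random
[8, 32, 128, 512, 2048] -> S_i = 8*4^i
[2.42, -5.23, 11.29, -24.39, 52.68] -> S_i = 2.42*(-2.16)^i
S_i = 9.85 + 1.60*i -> [9.85, 11.45, 13.05, 14.65, 16.25]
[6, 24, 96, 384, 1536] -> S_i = 6*4^i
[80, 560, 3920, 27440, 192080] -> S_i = 80*7^i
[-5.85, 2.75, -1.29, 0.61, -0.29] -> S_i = -5.85*(-0.47)^i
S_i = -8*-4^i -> [-8, 32, -128, 512, -2048]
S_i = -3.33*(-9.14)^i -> [-3.33, 30.44, -278.19, 2542.63, -23239.62]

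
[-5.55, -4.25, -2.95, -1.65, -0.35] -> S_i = -5.55 + 1.30*i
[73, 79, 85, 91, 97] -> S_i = 73 + 6*i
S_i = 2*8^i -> [2, 16, 128, 1024, 8192]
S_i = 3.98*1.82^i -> [3.98, 7.24, 13.18, 23.99, 43.67]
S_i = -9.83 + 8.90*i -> [-9.83, -0.93, 7.97, 16.87, 25.77]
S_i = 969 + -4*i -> [969, 965, 961, 957, 953]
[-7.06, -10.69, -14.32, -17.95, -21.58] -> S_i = -7.06 + -3.63*i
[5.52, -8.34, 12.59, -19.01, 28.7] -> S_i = 5.52*(-1.51)^i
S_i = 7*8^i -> [7, 56, 448, 3584, 28672]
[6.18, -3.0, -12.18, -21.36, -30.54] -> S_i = 6.18 + -9.18*i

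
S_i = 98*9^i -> [98, 882, 7938, 71442, 642978]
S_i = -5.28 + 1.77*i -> [-5.28, -3.51, -1.74, 0.03, 1.8]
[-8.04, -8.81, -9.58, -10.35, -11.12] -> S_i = -8.04 + -0.77*i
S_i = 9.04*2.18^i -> [9.04, 19.71, 42.96, 93.66, 204.17]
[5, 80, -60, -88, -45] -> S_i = Random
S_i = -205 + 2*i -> [-205, -203, -201, -199, -197]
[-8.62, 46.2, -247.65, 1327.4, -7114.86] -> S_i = -8.62*(-5.36)^i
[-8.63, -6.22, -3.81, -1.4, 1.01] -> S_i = -8.63 + 2.41*i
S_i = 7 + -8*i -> [7, -1, -9, -17, -25]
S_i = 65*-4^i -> [65, -260, 1040, -4160, 16640]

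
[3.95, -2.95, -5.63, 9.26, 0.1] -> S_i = Random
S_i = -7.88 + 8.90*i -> [-7.88, 1.02, 9.92, 18.82, 27.72]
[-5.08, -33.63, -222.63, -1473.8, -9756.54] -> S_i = -5.08*6.62^i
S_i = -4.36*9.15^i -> [-4.36, -39.89, -365.03, -3340.03, -30561.23]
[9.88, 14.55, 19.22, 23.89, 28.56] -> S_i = 9.88 + 4.67*i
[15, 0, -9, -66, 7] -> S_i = Random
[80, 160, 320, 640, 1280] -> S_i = 80*2^i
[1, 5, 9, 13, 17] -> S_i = 1 + 4*i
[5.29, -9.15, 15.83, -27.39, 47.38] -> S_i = 5.29*(-1.73)^i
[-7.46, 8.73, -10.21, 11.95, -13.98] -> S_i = -7.46*(-1.17)^i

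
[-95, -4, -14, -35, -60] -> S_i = Random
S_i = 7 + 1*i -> [7, 8, 9, 10, 11]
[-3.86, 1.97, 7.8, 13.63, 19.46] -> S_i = -3.86 + 5.83*i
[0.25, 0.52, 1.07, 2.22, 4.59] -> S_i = 0.25*2.07^i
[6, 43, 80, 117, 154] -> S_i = 6 + 37*i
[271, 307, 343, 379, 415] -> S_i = 271 + 36*i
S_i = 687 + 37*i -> [687, 724, 761, 798, 835]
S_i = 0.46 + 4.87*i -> [0.46, 5.33, 10.2, 15.07, 19.94]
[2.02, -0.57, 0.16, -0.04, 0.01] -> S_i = 2.02*(-0.28)^i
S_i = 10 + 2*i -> [10, 12, 14, 16, 18]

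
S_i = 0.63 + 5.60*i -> [0.63, 6.23, 11.83, 17.43, 23.03]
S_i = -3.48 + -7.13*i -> [-3.48, -10.61, -17.74, -24.87, -32.0]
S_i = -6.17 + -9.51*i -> [-6.17, -15.68, -25.19, -34.7, -44.21]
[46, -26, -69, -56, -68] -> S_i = Random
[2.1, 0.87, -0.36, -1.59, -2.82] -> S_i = 2.10 + -1.23*i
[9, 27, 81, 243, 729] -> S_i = 9*3^i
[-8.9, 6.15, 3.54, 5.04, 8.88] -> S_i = Random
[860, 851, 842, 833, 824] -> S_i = 860 + -9*i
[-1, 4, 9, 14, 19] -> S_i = -1 + 5*i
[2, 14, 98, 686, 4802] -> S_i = 2*7^i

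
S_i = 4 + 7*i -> [4, 11, 18, 25, 32]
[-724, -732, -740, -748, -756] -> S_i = -724 + -8*i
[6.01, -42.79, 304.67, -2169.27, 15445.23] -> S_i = 6.01*(-7.12)^i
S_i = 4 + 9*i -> [4, 13, 22, 31, 40]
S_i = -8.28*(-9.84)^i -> [-8.28, 81.48, -801.72, 7888.89, -77626.63]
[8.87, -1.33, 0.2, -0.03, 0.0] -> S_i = 8.87*(-0.15)^i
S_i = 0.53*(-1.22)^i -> [0.53, -0.65, 0.79, -0.96, 1.17]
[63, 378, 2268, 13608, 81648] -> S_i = 63*6^i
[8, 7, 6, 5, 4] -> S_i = 8 + -1*i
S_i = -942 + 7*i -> [-942, -935, -928, -921, -914]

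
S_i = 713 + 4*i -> [713, 717, 721, 725, 729]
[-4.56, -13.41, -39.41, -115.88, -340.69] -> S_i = -4.56*2.94^i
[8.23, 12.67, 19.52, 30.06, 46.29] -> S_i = 8.23*1.54^i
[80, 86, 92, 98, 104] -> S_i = 80 + 6*i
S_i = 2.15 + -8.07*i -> [2.15, -5.92, -13.99, -22.06, -30.13]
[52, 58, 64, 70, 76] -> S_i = 52 + 6*i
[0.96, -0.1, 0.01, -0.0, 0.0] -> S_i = 0.96*(-0.10)^i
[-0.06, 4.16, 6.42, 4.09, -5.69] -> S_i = Random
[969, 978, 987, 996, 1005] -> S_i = 969 + 9*i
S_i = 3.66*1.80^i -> [3.66, 6.59, 11.86, 21.35, 38.42]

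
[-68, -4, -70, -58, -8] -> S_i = Random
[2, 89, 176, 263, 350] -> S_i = 2 + 87*i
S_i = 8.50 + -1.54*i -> [8.5, 6.96, 5.42, 3.88, 2.34]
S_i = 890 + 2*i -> [890, 892, 894, 896, 898]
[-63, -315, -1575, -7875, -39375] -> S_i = -63*5^i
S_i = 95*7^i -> [95, 665, 4655, 32585, 228095]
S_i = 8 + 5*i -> [8, 13, 18, 23, 28]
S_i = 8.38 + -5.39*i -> [8.38, 2.99, -2.4, -7.79, -13.18]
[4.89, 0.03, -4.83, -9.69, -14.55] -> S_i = 4.89 + -4.86*i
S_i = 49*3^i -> [49, 147, 441, 1323, 3969]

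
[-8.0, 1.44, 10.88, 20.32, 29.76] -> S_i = -8.00 + 9.44*i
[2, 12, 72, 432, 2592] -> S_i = 2*6^i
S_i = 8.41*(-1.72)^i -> [8.41, -14.47, 24.88, -42.79, 73.61]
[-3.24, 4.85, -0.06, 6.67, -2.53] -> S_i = Random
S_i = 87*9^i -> [87, 783, 7047, 63423, 570807]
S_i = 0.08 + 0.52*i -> [0.08, 0.6, 1.12, 1.64, 2.16]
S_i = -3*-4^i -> [-3, 12, -48, 192, -768]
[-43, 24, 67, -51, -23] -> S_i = Random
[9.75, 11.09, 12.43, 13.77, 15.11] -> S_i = 9.75 + 1.34*i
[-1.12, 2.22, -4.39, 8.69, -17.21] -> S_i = -1.12*(-1.98)^i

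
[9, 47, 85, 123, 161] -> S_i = 9 + 38*i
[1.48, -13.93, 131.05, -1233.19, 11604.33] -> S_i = 1.48*(-9.41)^i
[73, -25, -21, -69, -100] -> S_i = Random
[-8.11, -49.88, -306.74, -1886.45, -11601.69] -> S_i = -8.11*6.15^i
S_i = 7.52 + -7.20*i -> [7.52, 0.32, -6.88, -14.08, -21.28]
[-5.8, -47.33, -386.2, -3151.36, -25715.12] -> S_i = -5.80*8.16^i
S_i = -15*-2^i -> [-15, 30, -60, 120, -240]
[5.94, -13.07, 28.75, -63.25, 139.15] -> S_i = 5.94*(-2.20)^i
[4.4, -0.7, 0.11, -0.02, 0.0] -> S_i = 4.40*(-0.16)^i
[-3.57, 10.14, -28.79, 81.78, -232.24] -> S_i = -3.57*(-2.84)^i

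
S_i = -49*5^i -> [-49, -245, -1225, -6125, -30625]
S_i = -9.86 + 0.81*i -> [-9.86, -9.05, -8.24, -7.43, -6.62]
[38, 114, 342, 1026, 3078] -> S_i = 38*3^i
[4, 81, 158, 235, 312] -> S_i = 4 + 77*i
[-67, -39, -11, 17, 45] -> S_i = -67 + 28*i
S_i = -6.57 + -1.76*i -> [-6.57, -8.33, -10.09, -11.85, -13.61]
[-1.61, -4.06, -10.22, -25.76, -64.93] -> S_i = -1.61*2.52^i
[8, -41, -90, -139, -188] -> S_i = 8 + -49*i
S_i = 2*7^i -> [2, 14, 98, 686, 4802]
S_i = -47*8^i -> [-47, -376, -3008, -24064, -192512]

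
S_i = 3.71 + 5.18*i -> [3.71, 8.89, 14.07, 19.25, 24.43]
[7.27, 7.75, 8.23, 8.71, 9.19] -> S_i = 7.27 + 0.48*i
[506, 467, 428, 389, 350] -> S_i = 506 + -39*i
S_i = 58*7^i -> [58, 406, 2842, 19894, 139258]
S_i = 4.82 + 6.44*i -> [4.82, 11.26, 17.7, 24.14, 30.58]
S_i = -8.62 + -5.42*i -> [-8.62, -14.04, -19.46, -24.88, -30.3]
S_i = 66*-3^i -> [66, -198, 594, -1782, 5346]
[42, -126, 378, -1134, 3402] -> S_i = 42*-3^i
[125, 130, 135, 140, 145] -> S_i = 125 + 5*i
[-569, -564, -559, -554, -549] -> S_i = -569 + 5*i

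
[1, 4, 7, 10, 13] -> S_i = 1 + 3*i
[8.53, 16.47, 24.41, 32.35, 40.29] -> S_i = 8.53 + 7.94*i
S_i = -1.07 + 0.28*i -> [-1.07, -0.79, -0.51, -0.23, 0.05]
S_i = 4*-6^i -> [4, -24, 144, -864, 5184]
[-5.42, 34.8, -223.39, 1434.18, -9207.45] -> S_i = -5.42*(-6.42)^i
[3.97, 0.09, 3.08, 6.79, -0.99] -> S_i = Random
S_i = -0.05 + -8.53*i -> [-0.05, -8.58, -17.11, -25.64, -34.17]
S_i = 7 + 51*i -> [7, 58, 109, 160, 211]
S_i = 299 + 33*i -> [299, 332, 365, 398, 431]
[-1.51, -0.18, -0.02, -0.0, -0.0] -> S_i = -1.51*0.12^i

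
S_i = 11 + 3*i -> [11, 14, 17, 20, 23]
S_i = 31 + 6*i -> [31, 37, 43, 49, 55]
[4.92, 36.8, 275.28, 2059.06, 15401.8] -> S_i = 4.92*7.48^i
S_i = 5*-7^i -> [5, -35, 245, -1715, 12005]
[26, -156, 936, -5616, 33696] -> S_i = 26*-6^i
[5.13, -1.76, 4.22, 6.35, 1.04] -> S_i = Random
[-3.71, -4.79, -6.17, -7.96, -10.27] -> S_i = -3.71*1.29^i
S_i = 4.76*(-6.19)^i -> [4.76, -29.46, 182.38, -1128.96, 6988.27]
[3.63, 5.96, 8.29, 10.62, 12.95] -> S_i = 3.63 + 2.33*i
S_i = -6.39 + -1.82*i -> [-6.39, -8.21, -10.03, -11.85, -13.67]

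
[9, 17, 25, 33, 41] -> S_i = 9 + 8*i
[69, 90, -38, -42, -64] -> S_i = Random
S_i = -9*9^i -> [-9, -81, -729, -6561, -59049]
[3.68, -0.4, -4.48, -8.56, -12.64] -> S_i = 3.68 + -4.08*i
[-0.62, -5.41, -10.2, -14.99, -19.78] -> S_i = -0.62 + -4.79*i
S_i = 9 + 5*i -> [9, 14, 19, 24, 29]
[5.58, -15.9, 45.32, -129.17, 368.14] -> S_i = 5.58*(-2.85)^i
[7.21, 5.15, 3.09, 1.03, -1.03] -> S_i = 7.21 + -2.06*i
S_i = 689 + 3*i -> [689, 692, 695, 698, 701]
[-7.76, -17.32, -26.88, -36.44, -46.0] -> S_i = -7.76 + -9.56*i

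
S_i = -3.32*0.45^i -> [-3.32, -1.49, -0.67, -0.3, -0.14]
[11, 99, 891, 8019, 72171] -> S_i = 11*9^i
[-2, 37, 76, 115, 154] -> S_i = -2 + 39*i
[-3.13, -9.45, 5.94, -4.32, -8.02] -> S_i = Random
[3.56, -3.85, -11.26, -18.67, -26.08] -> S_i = 3.56 + -7.41*i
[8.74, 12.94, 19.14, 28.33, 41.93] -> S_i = 8.74*1.48^i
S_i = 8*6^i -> [8, 48, 288, 1728, 10368]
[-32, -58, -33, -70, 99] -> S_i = Random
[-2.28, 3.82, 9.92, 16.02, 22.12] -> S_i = -2.28 + 6.10*i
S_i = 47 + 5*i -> [47, 52, 57, 62, 67]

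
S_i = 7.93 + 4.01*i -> [7.93, 11.94, 15.95, 19.96, 23.97]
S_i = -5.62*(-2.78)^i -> [-5.62, 15.62, -43.43, 120.75, -335.67]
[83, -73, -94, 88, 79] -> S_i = Random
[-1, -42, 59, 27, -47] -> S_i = Random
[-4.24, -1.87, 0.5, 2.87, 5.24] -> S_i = -4.24 + 2.37*i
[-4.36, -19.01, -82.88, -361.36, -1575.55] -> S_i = -4.36*4.36^i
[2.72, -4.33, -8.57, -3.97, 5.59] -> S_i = Random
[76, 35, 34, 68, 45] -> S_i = Random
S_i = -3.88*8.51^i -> [-3.88, -33.02, -280.99, -2391.22, -20349.32]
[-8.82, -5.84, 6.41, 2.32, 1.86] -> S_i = Random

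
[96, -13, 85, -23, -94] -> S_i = Random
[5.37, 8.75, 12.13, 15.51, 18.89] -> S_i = 5.37 + 3.38*i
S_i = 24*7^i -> [24, 168, 1176, 8232, 57624]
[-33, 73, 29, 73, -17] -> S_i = Random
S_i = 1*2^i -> [1, 2, 4, 8, 16]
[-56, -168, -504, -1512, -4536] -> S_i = -56*3^i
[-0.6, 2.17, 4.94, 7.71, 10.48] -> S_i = -0.60 + 2.77*i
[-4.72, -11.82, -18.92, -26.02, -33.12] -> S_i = -4.72 + -7.10*i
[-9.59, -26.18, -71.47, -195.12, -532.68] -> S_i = -9.59*2.73^i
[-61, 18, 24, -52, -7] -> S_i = Random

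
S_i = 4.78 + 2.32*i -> [4.78, 7.1, 9.42, 11.74, 14.06]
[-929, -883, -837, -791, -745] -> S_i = -929 + 46*i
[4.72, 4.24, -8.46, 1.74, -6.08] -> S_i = Random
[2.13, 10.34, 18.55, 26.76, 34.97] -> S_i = 2.13 + 8.21*i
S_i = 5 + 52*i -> [5, 57, 109, 161, 213]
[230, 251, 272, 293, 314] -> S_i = 230 + 21*i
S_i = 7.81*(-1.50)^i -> [7.81, -11.72, 17.57, -26.36, 39.54]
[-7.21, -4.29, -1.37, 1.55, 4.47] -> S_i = -7.21 + 2.92*i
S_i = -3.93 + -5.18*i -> [-3.93, -9.11, -14.29, -19.47, -24.65]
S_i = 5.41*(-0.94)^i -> [5.41, -5.09, 4.78, -4.49, 4.22]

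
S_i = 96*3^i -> [96, 288, 864, 2592, 7776]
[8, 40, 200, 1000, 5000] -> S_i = 8*5^i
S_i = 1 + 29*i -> [1, 30, 59, 88, 117]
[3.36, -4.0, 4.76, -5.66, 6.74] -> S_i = 3.36*(-1.19)^i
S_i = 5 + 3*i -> [5, 8, 11, 14, 17]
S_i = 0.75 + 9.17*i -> [0.75, 9.92, 19.09, 28.26, 37.43]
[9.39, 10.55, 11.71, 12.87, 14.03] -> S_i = 9.39 + 1.16*i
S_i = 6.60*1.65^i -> [6.6, 10.89, 17.97, 29.65, 48.92]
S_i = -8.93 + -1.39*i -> [-8.93, -10.32, -11.71, -13.1, -14.49]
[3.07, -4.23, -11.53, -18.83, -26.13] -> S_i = 3.07 + -7.30*i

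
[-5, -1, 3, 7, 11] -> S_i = -5 + 4*i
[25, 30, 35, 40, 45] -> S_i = 25 + 5*i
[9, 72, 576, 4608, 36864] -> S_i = 9*8^i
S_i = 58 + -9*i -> [58, 49, 40, 31, 22]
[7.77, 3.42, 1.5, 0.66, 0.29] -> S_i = 7.77*0.44^i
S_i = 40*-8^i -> [40, -320, 2560, -20480, 163840]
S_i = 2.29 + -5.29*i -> [2.29, -3.0, -8.29, -13.58, -18.87]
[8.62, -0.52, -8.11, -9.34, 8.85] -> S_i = Random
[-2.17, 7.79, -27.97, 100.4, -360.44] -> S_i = -2.17*(-3.59)^i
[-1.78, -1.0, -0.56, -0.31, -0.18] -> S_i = -1.78*0.56^i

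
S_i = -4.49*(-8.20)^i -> [-4.49, 36.82, -301.91, 2475.64, -20300.27]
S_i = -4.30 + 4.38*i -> [-4.3, 0.08, 4.46, 8.84, 13.22]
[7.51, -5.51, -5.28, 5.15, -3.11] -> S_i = Random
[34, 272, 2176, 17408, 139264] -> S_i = 34*8^i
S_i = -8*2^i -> [-8, -16, -32, -64, -128]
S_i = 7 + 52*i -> [7, 59, 111, 163, 215]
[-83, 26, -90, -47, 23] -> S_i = Random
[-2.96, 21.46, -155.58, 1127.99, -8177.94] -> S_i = -2.96*(-7.25)^i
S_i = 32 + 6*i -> [32, 38, 44, 50, 56]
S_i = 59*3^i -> [59, 177, 531, 1593, 4779]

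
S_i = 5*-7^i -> [5, -35, 245, -1715, 12005]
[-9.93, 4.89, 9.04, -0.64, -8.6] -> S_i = Random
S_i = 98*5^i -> [98, 490, 2450, 12250, 61250]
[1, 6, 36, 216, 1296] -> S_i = 1*6^i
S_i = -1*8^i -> [-1, -8, -64, -512, -4096]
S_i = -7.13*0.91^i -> [-7.13, -6.49, -5.9, -5.37, -4.89]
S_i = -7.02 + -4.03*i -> [-7.02, -11.05, -15.08, -19.11, -23.14]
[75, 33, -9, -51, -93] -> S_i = 75 + -42*i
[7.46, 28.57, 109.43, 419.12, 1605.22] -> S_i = 7.46*3.83^i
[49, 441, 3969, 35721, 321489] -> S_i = 49*9^i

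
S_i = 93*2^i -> [93, 186, 372, 744, 1488]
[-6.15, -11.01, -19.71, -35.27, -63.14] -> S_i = -6.15*1.79^i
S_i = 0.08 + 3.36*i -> [0.08, 3.44, 6.8, 10.16, 13.52]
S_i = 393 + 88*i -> [393, 481, 569, 657, 745]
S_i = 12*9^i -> [12, 108, 972, 8748, 78732]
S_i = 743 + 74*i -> [743, 817, 891, 965, 1039]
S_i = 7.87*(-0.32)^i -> [7.87, -2.52, 0.81, -0.26, 0.08]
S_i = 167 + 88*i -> [167, 255, 343, 431, 519]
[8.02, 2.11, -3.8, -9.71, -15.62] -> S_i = 8.02 + -5.91*i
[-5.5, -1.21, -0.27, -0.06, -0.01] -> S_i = -5.50*0.22^i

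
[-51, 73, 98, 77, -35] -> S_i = Random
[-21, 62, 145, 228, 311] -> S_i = -21 + 83*i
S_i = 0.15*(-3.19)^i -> [0.15, -0.48, 1.53, -4.87, 15.53]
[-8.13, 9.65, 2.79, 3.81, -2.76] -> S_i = Random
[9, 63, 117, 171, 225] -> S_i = 9 + 54*i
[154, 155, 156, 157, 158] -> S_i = 154 + 1*i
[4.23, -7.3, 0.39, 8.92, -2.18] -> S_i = Random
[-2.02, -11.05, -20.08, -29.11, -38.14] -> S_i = -2.02 + -9.03*i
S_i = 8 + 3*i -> [8, 11, 14, 17, 20]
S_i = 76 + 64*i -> [76, 140, 204, 268, 332]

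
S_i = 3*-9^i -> [3, -27, 243, -2187, 19683]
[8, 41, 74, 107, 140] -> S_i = 8 + 33*i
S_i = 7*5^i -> [7, 35, 175, 875, 4375]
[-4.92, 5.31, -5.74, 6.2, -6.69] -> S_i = -4.92*(-1.08)^i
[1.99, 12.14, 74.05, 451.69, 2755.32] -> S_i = 1.99*6.10^i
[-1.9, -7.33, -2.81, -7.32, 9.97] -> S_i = Random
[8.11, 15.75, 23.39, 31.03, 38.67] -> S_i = 8.11 + 7.64*i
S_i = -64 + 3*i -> [-64, -61, -58, -55, -52]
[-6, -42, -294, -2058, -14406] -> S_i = -6*7^i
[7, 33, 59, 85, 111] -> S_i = 7 + 26*i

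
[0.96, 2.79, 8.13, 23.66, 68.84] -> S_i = 0.96*2.91^i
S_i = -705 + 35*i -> [-705, -670, -635, -600, -565]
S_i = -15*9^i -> [-15, -135, -1215, -10935, -98415]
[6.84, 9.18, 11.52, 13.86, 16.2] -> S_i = 6.84 + 2.34*i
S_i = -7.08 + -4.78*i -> [-7.08, -11.86, -16.64, -21.42, -26.2]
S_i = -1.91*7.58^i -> [-1.91, -14.48, -109.74, -831.84, -6305.36]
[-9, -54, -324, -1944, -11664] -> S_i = -9*6^i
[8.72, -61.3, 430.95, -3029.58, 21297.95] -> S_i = 8.72*(-7.03)^i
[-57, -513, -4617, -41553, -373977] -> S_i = -57*9^i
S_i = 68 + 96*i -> [68, 164, 260, 356, 452]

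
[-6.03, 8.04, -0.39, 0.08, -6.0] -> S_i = Random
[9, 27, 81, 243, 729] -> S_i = 9*3^i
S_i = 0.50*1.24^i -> [0.5, 0.62, 0.77, 0.95, 1.18]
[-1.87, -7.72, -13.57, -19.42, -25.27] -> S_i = -1.87 + -5.85*i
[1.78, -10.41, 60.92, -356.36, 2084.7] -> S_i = 1.78*(-5.85)^i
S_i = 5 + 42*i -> [5, 47, 89, 131, 173]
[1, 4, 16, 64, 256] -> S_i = 1*4^i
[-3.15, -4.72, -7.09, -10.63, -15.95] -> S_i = -3.15*1.50^i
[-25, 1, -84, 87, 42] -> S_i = Random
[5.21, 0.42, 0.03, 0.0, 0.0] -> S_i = 5.21*0.08^i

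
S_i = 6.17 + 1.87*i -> [6.17, 8.04, 9.91, 11.78, 13.65]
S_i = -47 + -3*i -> [-47, -50, -53, -56, -59]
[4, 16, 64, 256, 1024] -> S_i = 4*4^i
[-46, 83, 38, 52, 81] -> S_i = Random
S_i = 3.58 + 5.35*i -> [3.58, 8.93, 14.28, 19.63, 24.98]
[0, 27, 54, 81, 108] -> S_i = 0 + 27*i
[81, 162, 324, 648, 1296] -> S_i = 81*2^i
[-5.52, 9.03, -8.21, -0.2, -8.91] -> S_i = Random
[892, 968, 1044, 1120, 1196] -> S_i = 892 + 76*i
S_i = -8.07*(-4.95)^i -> [-8.07, 39.95, -197.74, 978.79, -4845.01]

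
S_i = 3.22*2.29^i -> [3.22, 7.37, 16.89, 38.67, 88.55]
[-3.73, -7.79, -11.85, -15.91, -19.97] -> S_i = -3.73 + -4.06*i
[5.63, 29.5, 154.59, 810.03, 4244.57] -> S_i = 5.63*5.24^i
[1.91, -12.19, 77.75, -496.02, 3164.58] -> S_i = 1.91*(-6.38)^i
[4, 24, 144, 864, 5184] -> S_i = 4*6^i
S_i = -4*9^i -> [-4, -36, -324, -2916, -26244]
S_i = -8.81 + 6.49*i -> [-8.81, -2.32, 4.17, 10.66, 17.15]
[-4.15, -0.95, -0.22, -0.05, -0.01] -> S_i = -4.15*0.23^i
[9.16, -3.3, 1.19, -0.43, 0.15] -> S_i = 9.16*(-0.36)^i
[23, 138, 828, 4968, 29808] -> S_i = 23*6^i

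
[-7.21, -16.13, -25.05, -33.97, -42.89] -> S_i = -7.21 + -8.92*i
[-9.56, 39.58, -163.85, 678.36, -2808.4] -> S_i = -9.56*(-4.14)^i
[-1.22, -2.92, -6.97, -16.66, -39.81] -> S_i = -1.22*2.39^i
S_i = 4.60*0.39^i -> [4.6, 1.79, 0.7, 0.27, 0.11]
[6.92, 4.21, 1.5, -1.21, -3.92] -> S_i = 6.92 + -2.71*i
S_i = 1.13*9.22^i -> [1.13, 10.42, 96.06, 885.67, 8165.86]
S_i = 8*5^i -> [8, 40, 200, 1000, 5000]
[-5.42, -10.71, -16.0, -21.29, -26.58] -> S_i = -5.42 + -5.29*i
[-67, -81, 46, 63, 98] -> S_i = Random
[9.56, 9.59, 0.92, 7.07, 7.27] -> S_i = Random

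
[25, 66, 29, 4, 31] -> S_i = Random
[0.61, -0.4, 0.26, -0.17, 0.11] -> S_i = 0.61*(-0.65)^i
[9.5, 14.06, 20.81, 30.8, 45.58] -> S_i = 9.50*1.48^i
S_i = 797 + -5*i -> [797, 792, 787, 782, 777]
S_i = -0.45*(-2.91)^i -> [-0.45, 1.31, -3.81, 11.09, -32.27]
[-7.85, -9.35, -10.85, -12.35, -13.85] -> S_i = -7.85 + -1.50*i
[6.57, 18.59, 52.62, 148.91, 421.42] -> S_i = 6.57*2.83^i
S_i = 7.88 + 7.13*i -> [7.88, 15.01, 22.14, 29.27, 36.4]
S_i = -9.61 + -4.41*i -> [-9.61, -14.02, -18.43, -22.84, -27.25]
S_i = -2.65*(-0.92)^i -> [-2.65, 2.44, -2.24, 2.06, -1.9]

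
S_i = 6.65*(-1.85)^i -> [6.65, -12.3, 22.76, -42.11, 77.89]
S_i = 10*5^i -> [10, 50, 250, 1250, 6250]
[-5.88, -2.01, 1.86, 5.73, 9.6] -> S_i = -5.88 + 3.87*i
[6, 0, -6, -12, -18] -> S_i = 6 + -6*i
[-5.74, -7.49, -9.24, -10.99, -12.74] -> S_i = -5.74 + -1.75*i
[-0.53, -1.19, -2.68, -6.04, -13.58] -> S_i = -0.53*2.25^i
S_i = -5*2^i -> [-5, -10, -20, -40, -80]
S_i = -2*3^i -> [-2, -6, -18, -54, -162]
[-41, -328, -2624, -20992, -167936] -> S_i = -41*8^i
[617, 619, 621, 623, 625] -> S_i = 617 + 2*i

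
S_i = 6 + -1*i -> [6, 5, 4, 3, 2]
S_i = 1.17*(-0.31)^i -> [1.17, -0.36, 0.11, -0.03, 0.01]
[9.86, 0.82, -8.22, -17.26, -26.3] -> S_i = 9.86 + -9.04*i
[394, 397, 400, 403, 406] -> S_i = 394 + 3*i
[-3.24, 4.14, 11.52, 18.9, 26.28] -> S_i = -3.24 + 7.38*i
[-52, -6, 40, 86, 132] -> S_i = -52 + 46*i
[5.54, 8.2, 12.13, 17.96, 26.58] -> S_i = 5.54*1.48^i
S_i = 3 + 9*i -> [3, 12, 21, 30, 39]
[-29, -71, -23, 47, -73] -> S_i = Random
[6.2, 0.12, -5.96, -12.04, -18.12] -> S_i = 6.20 + -6.08*i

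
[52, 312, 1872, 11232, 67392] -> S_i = 52*6^i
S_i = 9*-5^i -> [9, -45, 225, -1125, 5625]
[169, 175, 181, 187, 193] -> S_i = 169 + 6*i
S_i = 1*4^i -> [1, 4, 16, 64, 256]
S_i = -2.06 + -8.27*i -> [-2.06, -10.33, -18.6, -26.87, -35.14]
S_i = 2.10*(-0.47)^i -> [2.1, -0.99, 0.46, -0.22, 0.1]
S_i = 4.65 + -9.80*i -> [4.65, -5.15, -14.95, -24.75, -34.55]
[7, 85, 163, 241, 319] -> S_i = 7 + 78*i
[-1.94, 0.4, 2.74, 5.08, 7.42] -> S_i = -1.94 + 2.34*i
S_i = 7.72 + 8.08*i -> [7.72, 15.8, 23.88, 31.96, 40.04]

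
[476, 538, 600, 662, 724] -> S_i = 476 + 62*i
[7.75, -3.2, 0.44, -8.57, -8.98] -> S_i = Random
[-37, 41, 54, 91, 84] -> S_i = Random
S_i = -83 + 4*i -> [-83, -79, -75, -71, -67]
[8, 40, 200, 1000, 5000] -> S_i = 8*5^i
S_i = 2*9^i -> [2, 18, 162, 1458, 13122]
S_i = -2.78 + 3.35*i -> [-2.78, 0.57, 3.92, 7.27, 10.62]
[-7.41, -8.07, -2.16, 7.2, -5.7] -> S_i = Random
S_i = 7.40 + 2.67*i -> [7.4, 10.07, 12.74, 15.41, 18.08]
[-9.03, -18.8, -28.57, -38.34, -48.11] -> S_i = -9.03 + -9.77*i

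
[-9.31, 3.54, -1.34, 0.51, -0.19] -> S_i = -9.31*(-0.38)^i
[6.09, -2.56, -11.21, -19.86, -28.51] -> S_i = 6.09 + -8.65*i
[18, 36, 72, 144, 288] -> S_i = 18*2^i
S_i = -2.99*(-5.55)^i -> [-2.99, 16.59, -92.1, 511.15, -2836.89]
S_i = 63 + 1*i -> [63, 64, 65, 66, 67]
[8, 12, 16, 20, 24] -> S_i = 8 + 4*i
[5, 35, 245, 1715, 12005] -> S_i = 5*7^i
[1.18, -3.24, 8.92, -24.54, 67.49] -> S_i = 1.18*(-2.75)^i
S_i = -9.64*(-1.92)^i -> [-9.64, 18.51, -35.54, 68.23, -131.0]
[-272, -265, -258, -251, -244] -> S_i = -272 + 7*i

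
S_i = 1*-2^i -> [1, -2, 4, -8, 16]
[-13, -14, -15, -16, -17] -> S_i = -13 + -1*i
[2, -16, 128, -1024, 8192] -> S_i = 2*-8^i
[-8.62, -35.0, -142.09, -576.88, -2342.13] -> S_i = -8.62*4.06^i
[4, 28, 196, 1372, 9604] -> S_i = 4*7^i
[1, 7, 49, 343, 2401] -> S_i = 1*7^i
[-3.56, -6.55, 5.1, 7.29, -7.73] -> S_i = Random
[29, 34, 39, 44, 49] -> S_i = 29 + 5*i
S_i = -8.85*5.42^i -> [-8.85, -47.97, -259.98, -1409.1, -7637.31]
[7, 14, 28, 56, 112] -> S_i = 7*2^i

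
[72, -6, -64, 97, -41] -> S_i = Random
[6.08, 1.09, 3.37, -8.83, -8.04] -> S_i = Random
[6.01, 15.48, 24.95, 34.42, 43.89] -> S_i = 6.01 + 9.47*i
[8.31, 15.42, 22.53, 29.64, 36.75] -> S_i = 8.31 + 7.11*i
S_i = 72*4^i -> [72, 288, 1152, 4608, 18432]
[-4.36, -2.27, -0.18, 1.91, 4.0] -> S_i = -4.36 + 2.09*i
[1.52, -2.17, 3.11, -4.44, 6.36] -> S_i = 1.52*(-1.43)^i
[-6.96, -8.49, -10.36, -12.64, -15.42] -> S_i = -6.96*1.22^i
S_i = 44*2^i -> [44, 88, 176, 352, 704]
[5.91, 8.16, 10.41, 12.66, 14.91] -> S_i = 5.91 + 2.25*i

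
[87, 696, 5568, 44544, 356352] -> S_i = 87*8^i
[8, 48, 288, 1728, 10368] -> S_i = 8*6^i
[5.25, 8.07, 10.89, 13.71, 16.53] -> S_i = 5.25 + 2.82*i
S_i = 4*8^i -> [4, 32, 256, 2048, 16384]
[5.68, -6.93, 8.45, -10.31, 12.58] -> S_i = 5.68*(-1.22)^i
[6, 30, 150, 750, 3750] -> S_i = 6*5^i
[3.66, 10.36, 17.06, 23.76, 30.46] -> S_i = 3.66 + 6.70*i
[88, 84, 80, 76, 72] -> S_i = 88 + -4*i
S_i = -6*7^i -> [-6, -42, -294, -2058, -14406]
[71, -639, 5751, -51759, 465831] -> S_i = 71*-9^i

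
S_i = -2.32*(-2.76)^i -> [-2.32, 6.4, -17.67, 48.78, -134.62]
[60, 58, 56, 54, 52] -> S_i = 60 + -2*i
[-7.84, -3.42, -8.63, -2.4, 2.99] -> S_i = Random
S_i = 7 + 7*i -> [7, 14, 21, 28, 35]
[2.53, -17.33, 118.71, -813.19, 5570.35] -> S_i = 2.53*(-6.85)^i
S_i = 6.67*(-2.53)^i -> [6.67, -16.88, 42.69, -108.02, 273.28]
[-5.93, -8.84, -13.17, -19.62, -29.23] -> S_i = -5.93*1.49^i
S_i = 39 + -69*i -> [39, -30, -99, -168, -237]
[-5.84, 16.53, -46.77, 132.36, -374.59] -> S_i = -5.84*(-2.83)^i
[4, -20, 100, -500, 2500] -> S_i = 4*-5^i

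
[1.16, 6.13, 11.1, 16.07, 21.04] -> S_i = 1.16 + 4.97*i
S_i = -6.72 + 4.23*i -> [-6.72, -2.49, 1.74, 5.97, 10.2]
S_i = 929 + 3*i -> [929, 932, 935, 938, 941]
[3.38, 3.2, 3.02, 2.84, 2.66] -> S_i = 3.38 + -0.18*i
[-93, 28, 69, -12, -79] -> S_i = Random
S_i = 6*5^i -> [6, 30, 150, 750, 3750]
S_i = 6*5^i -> [6, 30, 150, 750, 3750]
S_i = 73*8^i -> [73, 584, 4672, 37376, 299008]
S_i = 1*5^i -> [1, 5, 25, 125, 625]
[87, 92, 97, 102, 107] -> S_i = 87 + 5*i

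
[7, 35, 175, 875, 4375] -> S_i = 7*5^i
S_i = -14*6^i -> [-14, -84, -504, -3024, -18144]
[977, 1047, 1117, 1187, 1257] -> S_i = 977 + 70*i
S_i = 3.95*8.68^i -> [3.95, 34.29, 297.6, 2583.19, 22422.09]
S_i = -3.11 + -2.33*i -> [-3.11, -5.44, -7.77, -10.1, -12.43]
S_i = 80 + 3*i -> [80, 83, 86, 89, 92]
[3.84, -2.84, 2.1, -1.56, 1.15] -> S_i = 3.84*(-0.74)^i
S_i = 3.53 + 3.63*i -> [3.53, 7.16, 10.79, 14.42, 18.05]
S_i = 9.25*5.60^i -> [9.25, 51.8, 290.08, 1624.45, 9096.91]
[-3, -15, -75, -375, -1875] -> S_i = -3*5^i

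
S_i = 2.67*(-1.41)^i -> [2.67, -3.76, 5.31, -7.48, 10.55]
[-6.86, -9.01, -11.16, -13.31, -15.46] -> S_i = -6.86 + -2.15*i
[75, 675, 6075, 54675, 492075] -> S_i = 75*9^i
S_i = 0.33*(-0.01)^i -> [0.33, -0.0, 0.0, -0.0, 0.0]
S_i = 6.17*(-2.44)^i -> [6.17, -15.05, 36.73, -89.63, 218.7]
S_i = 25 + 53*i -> [25, 78, 131, 184, 237]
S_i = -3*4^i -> [-3, -12, -48, -192, -768]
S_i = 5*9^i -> [5, 45, 405, 3645, 32805]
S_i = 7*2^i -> [7, 14, 28, 56, 112]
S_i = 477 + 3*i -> [477, 480, 483, 486, 489]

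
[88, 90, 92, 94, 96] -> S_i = 88 + 2*i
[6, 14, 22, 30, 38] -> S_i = 6 + 8*i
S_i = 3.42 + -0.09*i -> [3.42, 3.33, 3.24, 3.15, 3.06]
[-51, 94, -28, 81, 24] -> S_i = Random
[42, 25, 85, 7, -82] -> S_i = Random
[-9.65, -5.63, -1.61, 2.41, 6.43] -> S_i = -9.65 + 4.02*i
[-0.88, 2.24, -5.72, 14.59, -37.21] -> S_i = -0.88*(-2.55)^i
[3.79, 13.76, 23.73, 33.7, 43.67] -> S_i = 3.79 + 9.97*i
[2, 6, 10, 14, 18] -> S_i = 2 + 4*i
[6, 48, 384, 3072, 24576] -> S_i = 6*8^i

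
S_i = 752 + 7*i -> [752, 759, 766, 773, 780]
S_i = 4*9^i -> [4, 36, 324, 2916, 26244]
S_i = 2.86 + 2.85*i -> [2.86, 5.71, 8.56, 11.41, 14.26]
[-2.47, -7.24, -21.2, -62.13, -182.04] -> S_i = -2.47*2.93^i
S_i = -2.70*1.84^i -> [-2.7, -4.97, -9.14, -16.82, -30.95]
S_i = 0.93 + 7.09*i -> [0.93, 8.02, 15.11, 22.2, 29.29]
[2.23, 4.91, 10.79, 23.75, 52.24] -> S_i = 2.23*2.20^i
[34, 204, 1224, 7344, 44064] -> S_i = 34*6^i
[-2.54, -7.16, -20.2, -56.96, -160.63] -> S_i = -2.54*2.82^i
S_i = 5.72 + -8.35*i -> [5.72, -2.63, -10.98, -19.33, -27.68]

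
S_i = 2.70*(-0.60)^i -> [2.7, -1.62, 0.97, -0.58, 0.35]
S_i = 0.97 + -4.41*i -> [0.97, -3.44, -7.85, -12.26, -16.67]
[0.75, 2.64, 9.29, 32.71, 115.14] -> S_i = 0.75*3.52^i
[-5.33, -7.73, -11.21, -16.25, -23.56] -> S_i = -5.33*1.45^i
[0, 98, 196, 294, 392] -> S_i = 0 + 98*i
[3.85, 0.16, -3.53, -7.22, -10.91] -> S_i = 3.85 + -3.69*i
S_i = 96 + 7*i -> [96, 103, 110, 117, 124]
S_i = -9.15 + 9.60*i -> [-9.15, 0.45, 10.05, 19.65, 29.25]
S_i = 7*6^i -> [7, 42, 252, 1512, 9072]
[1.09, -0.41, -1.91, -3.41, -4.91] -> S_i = 1.09 + -1.50*i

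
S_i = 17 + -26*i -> [17, -9, -35, -61, -87]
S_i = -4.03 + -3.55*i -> [-4.03, -7.58, -11.13, -14.68, -18.23]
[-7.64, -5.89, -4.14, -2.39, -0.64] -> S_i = -7.64 + 1.75*i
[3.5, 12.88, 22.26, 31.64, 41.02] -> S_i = 3.50 + 9.38*i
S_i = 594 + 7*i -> [594, 601, 608, 615, 622]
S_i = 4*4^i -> [4, 16, 64, 256, 1024]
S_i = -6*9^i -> [-6, -54, -486, -4374, -39366]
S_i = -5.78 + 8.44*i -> [-5.78, 2.66, 11.1, 19.54, 27.98]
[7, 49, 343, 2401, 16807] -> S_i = 7*7^i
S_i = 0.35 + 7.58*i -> [0.35, 7.93, 15.51, 23.09, 30.67]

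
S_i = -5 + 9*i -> [-5, 4, 13, 22, 31]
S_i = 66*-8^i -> [66, -528, 4224, -33792, 270336]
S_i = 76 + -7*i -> [76, 69, 62, 55, 48]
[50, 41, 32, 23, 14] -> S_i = 50 + -9*i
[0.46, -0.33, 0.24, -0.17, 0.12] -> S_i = 0.46*(-0.72)^i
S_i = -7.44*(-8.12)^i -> [-7.44, 60.41, -490.55, 3983.28, -32344.25]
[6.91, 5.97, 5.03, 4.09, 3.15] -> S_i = 6.91 + -0.94*i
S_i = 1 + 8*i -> [1, 9, 17, 25, 33]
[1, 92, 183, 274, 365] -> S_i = 1 + 91*i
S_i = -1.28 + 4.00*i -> [-1.28, 2.72, 6.72, 10.72, 14.72]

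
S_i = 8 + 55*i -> [8, 63, 118, 173, 228]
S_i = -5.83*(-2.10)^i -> [-5.83, 12.24, -25.71, 53.99, -113.38]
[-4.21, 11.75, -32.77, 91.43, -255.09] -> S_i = -4.21*(-2.79)^i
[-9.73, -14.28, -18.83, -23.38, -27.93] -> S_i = -9.73 + -4.55*i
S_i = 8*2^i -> [8, 16, 32, 64, 128]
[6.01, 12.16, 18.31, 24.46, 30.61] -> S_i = 6.01 + 6.15*i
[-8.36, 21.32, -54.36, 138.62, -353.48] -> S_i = -8.36*(-2.55)^i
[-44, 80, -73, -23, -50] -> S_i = Random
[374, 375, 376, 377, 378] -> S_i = 374 + 1*i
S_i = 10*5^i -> [10, 50, 250, 1250, 6250]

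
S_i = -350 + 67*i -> [-350, -283, -216, -149, -82]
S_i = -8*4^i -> [-8, -32, -128, -512, -2048]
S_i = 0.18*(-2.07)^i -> [0.18, -0.37, 0.77, -1.6, 3.3]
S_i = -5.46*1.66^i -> [-5.46, -9.06, -15.05, -24.98, -41.46]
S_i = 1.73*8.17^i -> [1.73, 14.13, 115.48, 943.44, 7707.87]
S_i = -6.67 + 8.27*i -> [-6.67, 1.6, 9.87, 18.14, 26.41]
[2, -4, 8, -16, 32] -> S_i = 2*-2^i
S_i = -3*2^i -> [-3, -6, -12, -24, -48]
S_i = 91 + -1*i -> [91, 90, 89, 88, 87]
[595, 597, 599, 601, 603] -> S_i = 595 + 2*i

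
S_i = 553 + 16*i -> [553, 569, 585, 601, 617]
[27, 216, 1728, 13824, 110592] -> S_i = 27*8^i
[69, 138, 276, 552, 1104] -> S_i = 69*2^i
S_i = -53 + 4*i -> [-53, -49, -45, -41, -37]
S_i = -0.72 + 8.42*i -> [-0.72, 7.7, 16.12, 24.54, 32.96]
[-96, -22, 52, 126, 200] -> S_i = -96 + 74*i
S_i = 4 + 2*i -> [4, 6, 8, 10, 12]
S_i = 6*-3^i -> [6, -18, 54, -162, 486]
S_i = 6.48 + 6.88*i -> [6.48, 13.36, 20.24, 27.12, 34.0]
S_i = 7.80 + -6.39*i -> [7.8, 1.41, -4.98, -11.37, -17.76]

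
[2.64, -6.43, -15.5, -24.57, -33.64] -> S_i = 2.64 + -9.07*i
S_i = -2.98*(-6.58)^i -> [-2.98, 19.61, -129.02, 848.97, -5586.24]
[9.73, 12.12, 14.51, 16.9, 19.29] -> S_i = 9.73 + 2.39*i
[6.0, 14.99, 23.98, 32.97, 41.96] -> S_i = 6.00 + 8.99*i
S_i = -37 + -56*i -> [-37, -93, -149, -205, -261]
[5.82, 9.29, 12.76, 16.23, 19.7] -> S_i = 5.82 + 3.47*i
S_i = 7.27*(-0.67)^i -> [7.27, -4.87, 3.26, -2.19, 1.46]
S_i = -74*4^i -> [-74, -296, -1184, -4736, -18944]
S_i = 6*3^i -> [6, 18, 54, 162, 486]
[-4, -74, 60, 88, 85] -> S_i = Random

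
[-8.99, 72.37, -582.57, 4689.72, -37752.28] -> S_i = -8.99*(-8.05)^i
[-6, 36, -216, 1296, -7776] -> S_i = -6*-6^i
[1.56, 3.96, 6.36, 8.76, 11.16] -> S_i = 1.56 + 2.40*i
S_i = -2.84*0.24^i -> [-2.84, -0.68, -0.16, -0.04, -0.01]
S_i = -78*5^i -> [-78, -390, -1950, -9750, -48750]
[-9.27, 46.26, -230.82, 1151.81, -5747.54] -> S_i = -9.27*(-4.99)^i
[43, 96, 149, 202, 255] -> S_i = 43 + 53*i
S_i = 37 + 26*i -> [37, 63, 89, 115, 141]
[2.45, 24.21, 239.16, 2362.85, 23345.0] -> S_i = 2.45*9.88^i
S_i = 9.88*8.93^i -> [9.88, 88.23, 787.88, 7035.76, 62829.38]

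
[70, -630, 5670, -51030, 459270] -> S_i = 70*-9^i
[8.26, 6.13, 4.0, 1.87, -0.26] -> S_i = 8.26 + -2.13*i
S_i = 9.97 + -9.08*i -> [9.97, 0.89, -8.19, -17.27, -26.35]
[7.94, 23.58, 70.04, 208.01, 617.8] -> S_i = 7.94*2.97^i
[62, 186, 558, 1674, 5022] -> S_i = 62*3^i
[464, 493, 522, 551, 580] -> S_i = 464 + 29*i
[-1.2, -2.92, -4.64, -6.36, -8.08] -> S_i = -1.20 + -1.72*i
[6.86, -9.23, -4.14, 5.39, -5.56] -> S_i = Random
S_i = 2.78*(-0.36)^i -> [2.78, -1.0, 0.36, -0.13, 0.05]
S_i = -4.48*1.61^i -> [-4.48, -7.21, -11.61, -18.7, -30.1]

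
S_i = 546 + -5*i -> [546, 541, 536, 531, 526]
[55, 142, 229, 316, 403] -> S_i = 55 + 87*i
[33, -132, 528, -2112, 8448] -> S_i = 33*-4^i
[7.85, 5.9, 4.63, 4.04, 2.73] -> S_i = Random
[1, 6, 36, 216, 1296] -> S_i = 1*6^i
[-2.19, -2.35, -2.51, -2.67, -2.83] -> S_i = -2.19 + -0.16*i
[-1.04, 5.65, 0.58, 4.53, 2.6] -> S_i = Random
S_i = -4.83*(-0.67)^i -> [-4.83, 3.24, -2.17, 1.45, -0.97]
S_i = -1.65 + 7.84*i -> [-1.65, 6.19, 14.03, 21.87, 29.71]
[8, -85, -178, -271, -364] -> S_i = 8 + -93*i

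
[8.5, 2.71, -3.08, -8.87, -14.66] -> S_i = 8.50 + -5.79*i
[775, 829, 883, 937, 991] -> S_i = 775 + 54*i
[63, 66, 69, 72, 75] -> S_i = 63 + 3*i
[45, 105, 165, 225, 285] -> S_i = 45 + 60*i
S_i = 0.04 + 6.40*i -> [0.04, 6.44, 12.84, 19.24, 25.64]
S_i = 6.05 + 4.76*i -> [6.05, 10.81, 15.57, 20.33, 25.09]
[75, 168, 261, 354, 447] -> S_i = 75 + 93*i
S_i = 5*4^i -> [5, 20, 80, 320, 1280]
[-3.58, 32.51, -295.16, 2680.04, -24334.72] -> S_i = -3.58*(-9.08)^i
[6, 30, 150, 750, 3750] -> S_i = 6*5^i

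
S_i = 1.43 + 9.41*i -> [1.43, 10.84, 20.25, 29.66, 39.07]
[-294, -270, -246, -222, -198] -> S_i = -294 + 24*i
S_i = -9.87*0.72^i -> [-9.87, -7.11, -5.12, -3.68, -2.65]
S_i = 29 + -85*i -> [29, -56, -141, -226, -311]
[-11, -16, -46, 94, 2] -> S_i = Random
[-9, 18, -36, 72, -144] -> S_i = -9*-2^i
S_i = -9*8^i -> [-9, -72, -576, -4608, -36864]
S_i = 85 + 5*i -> [85, 90, 95, 100, 105]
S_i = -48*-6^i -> [-48, 288, -1728, 10368, -62208]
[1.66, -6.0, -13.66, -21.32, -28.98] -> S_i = 1.66 + -7.66*i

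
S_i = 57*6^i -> [57, 342, 2052, 12312, 73872]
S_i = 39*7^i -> [39, 273, 1911, 13377, 93639]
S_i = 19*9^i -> [19, 171, 1539, 13851, 124659]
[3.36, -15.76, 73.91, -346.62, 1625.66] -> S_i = 3.36*(-4.69)^i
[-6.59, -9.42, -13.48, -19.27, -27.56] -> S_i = -6.59*1.43^i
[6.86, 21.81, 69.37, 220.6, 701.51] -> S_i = 6.86*3.18^i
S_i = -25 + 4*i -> [-25, -21, -17, -13, -9]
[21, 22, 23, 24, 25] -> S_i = 21 + 1*i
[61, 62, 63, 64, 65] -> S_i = 61 + 1*i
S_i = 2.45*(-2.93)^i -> [2.45, -7.18, 21.03, -61.63, 180.57]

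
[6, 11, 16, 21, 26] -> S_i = 6 + 5*i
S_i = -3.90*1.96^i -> [-3.9, -7.64, -14.98, -29.37, -57.56]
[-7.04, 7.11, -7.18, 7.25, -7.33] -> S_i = -7.04*(-1.01)^i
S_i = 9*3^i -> [9, 27, 81, 243, 729]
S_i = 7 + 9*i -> [7, 16, 25, 34, 43]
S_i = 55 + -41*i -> [55, 14, -27, -68, -109]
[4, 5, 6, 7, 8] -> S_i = 4 + 1*i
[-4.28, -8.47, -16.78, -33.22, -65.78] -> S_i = -4.28*1.98^i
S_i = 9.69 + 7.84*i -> [9.69, 17.53, 25.37, 33.21, 41.05]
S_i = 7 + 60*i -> [7, 67, 127, 187, 247]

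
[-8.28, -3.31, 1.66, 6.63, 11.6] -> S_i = -8.28 + 4.97*i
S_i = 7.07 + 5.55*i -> [7.07, 12.62, 18.17, 23.72, 29.27]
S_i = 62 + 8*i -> [62, 70, 78, 86, 94]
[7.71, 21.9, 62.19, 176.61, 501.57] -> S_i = 7.71*2.84^i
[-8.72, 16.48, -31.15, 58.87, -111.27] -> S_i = -8.72*(-1.89)^i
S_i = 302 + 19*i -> [302, 321, 340, 359, 378]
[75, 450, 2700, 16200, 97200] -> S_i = 75*6^i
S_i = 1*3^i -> [1, 3, 9, 27, 81]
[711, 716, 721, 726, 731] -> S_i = 711 + 5*i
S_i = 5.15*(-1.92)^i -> [5.15, -9.89, 18.98, -36.45, 69.99]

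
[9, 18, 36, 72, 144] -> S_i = 9*2^i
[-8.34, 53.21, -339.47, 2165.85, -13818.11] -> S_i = -8.34*(-6.38)^i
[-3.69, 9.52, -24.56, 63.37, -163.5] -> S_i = -3.69*(-2.58)^i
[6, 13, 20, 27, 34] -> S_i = 6 + 7*i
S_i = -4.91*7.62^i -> [-4.91, -37.41, -285.1, -2172.43, -16553.94]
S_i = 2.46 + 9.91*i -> [2.46, 12.37, 22.28, 32.19, 42.1]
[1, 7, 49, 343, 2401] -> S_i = 1*7^i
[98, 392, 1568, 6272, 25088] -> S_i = 98*4^i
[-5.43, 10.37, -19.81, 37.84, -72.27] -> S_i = -5.43*(-1.91)^i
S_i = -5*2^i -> [-5, -10, -20, -40, -80]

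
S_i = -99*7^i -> [-99, -693, -4851, -33957, -237699]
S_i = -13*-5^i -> [-13, 65, -325, 1625, -8125]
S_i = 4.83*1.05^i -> [4.83, 5.07, 5.33, 5.59, 5.87]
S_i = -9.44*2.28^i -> [-9.44, -21.52, -49.07, -111.89, -255.1]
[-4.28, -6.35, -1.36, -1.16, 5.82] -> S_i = Random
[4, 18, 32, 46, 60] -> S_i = 4 + 14*i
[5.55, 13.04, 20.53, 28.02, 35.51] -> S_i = 5.55 + 7.49*i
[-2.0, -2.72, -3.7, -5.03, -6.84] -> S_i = -2.00*1.36^i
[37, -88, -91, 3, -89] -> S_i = Random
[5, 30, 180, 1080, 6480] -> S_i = 5*6^i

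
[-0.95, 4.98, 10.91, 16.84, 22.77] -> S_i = -0.95 + 5.93*i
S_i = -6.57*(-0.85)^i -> [-6.57, 5.58, -4.75, 4.03, -3.43]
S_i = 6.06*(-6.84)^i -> [6.06, -41.45, 283.52, -1939.28, 13264.69]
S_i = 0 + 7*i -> [0, 7, 14, 21, 28]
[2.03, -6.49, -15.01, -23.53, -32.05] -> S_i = 2.03 + -8.52*i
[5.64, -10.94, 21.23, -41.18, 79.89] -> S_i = 5.64*(-1.94)^i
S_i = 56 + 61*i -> [56, 117, 178, 239, 300]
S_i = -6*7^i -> [-6, -42, -294, -2058, -14406]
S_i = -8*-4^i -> [-8, 32, -128, 512, -2048]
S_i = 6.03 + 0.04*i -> [6.03, 6.07, 6.11, 6.15, 6.19]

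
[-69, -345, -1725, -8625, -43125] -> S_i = -69*5^i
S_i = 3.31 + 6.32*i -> [3.31, 9.63, 15.95, 22.27, 28.59]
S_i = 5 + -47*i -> [5, -42, -89, -136, -183]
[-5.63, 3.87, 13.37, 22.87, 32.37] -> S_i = -5.63 + 9.50*i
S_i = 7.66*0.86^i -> [7.66, 6.59, 5.67, 4.87, 4.19]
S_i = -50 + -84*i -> [-50, -134, -218, -302, -386]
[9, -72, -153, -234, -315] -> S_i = 9 + -81*i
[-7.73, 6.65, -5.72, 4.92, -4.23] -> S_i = -7.73*(-0.86)^i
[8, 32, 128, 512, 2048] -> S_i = 8*4^i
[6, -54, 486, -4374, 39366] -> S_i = 6*-9^i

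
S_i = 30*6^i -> [30, 180, 1080, 6480, 38880]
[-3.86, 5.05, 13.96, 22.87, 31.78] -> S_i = -3.86 + 8.91*i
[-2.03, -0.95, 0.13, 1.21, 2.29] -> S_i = -2.03 + 1.08*i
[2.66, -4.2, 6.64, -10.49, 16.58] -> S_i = 2.66*(-1.58)^i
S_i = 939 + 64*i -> [939, 1003, 1067, 1131, 1195]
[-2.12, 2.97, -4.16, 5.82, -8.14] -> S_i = -2.12*(-1.40)^i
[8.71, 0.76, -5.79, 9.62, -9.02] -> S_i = Random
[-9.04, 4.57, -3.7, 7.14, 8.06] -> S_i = Random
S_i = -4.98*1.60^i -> [-4.98, -7.97, -12.75, -20.4, -32.64]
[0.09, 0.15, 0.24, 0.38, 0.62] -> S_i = 0.09*1.62^i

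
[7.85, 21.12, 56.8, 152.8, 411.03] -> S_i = 7.85*2.69^i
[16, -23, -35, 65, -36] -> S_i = Random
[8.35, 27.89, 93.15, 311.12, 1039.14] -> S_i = 8.35*3.34^i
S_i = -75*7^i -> [-75, -525, -3675, -25725, -180075]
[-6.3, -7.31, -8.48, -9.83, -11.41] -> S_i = -6.30*1.16^i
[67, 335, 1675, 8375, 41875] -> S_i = 67*5^i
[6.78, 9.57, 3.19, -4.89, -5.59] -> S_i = Random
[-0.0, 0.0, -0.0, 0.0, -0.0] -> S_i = -0.00*(-1.67)^i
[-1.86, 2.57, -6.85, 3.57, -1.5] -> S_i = Random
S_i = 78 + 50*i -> [78, 128, 178, 228, 278]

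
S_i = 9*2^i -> [9, 18, 36, 72, 144]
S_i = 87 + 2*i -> [87, 89, 91, 93, 95]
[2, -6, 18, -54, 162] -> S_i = 2*-3^i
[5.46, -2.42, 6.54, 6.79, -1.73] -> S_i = Random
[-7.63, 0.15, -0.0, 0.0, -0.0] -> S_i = -7.63*(-0.02)^i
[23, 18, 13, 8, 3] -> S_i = 23 + -5*i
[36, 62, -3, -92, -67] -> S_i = Random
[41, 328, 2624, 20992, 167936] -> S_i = 41*8^i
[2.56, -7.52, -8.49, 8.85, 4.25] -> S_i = Random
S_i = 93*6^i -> [93, 558, 3348, 20088, 120528]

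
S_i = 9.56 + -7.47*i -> [9.56, 2.09, -5.38, -12.85, -20.32]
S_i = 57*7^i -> [57, 399, 2793, 19551, 136857]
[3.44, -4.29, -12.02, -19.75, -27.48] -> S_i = 3.44 + -7.73*i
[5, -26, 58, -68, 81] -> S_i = Random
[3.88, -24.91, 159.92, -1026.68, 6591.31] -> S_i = 3.88*(-6.42)^i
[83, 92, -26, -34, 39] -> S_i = Random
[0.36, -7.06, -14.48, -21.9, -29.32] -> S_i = 0.36 + -7.42*i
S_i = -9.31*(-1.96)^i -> [-9.31, 18.25, -35.77, 70.1, -137.4]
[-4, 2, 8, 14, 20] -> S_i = -4 + 6*i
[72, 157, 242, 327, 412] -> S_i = 72 + 85*i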